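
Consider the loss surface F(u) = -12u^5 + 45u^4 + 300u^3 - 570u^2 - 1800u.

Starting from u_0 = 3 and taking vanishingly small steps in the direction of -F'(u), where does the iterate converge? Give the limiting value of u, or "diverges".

2

F'(u) = -60(u - 5)(u - 2)(u + 1)(u + 3), so F'(3) = 2880.
Gradient descent moves in the -F' direction, i.e. u is decreasing.
The nearest critical point in that direction is u = 2, where F'' = 2700 > 0 (a local minimum). The iterate converges there.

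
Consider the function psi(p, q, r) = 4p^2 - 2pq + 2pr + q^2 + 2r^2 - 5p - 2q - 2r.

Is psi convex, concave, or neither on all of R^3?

convex

psi is quadratic, so its Hessian is the constant matrix H = [[8, -2, 2], [-2, 2, 0], [2, 0, 4]].
Leading principal minors: 8, 12, 40.
All positive ⇒ H ≻ 0 ⇒ convex.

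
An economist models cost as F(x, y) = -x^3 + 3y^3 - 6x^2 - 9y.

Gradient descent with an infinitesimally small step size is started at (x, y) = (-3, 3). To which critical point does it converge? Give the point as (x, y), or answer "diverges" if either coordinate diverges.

(-4, 1)

F is separable, so gradient descent decouples: x follows -∂F/∂x, y follows -∂F/∂y.
∂F/∂x = -3x(x + 4); at x=-3 this is 9, so x decreases.
∂F/∂y = 9(y - 1)(y + 1); at y=3 this is 72, so y decreases.
x converges to its nearest critical value -4 (a local min of the x-part); y converges to 1. The iterate converges to (-4, 1).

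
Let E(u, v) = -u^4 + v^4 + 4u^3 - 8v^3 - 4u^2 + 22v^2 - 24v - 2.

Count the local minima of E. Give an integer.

2

E separates as a function of u plus a function of v, so ∇E=0 decouples.
∂E/∂u = -4u(u - 2)(u - 1) = 0 at u ∈ {0, 1, 2}; ∂E/∂v = 4(v - 3)(v - 2)(v - 1) = 0 at v ∈ {1, 2, 3}.
The Hessian is diagonal: diag(E_uu, E_vv). Second derivatives: E_uu(0)=-8, E_uu(1)=4, E_uu(2)=-8; E_vv(1)=8, E_vv(2)=-4, E_vv(3)=8.
Local minima occur where both diagonal entries positive: (1, 1), (1, 3). Count: 2.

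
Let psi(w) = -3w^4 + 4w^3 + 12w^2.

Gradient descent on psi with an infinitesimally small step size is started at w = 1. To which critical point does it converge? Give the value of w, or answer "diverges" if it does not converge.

0

psi'(w) = -12w(w - 2)(w + 1), so psi'(1) = 24.
Gradient descent moves in the -psi' direction, i.e. w is decreasing.
The nearest critical point in that direction is w = 0, where psi'' = 24 > 0 (a local minimum). The iterate converges there.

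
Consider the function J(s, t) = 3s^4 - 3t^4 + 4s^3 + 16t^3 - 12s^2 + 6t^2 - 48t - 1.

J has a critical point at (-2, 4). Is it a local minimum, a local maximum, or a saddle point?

The mixed partial ∂²J/∂s∂t is 0, so the Hessian at any point is diag(J_ss, J_tt) = diag(12(3s^2 + 2s - 2), 12(-3t^2 + 8t + 1)).
At (-2, 4): H = diag(72, -180).
The eigenvalues have opposite signs, so H is indefinite: a saddle point.

saddle point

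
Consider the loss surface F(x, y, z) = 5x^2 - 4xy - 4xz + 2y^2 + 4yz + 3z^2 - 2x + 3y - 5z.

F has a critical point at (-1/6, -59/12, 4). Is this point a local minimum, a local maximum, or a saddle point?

The Hessian is constant: H = [[10, -4, -4], [-4, 4, 4], [-4, 4, 6]].
Leading principal minors: Δ₁ = 10, Δ₂ = 24, Δ₃ = 48.
All leading minors are positive, so H is positive definite: a local minimum.

local minimum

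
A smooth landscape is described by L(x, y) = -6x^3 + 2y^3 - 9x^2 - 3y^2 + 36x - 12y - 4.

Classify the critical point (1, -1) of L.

The mixed partial ∂²L/∂x∂y is 0, so the Hessian at any point is diag(L_xx, L_yy) = diag(-18(2x + 1), 6(2y - 1)).
At (1, -1): H = diag(-54, -18).
Both eigenvalues are negative, so H is negative definite: a local maximum.

local maximum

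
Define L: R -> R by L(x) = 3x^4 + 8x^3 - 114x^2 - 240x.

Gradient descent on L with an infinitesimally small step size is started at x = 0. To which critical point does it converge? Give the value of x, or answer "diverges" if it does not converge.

4

L'(x) = 12(x - 4)(x + 1)(x + 5), so L'(0) = -240.
Gradient descent moves in the -L' direction, i.e. x is increasing.
The nearest critical point in that direction is x = 4, where L'' = 540 > 0 (a local minimum). The iterate converges there.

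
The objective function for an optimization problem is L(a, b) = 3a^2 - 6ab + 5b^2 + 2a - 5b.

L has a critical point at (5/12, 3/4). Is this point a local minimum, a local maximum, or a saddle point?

local minimum

The Hessian of L is constant: H = [[6, -6], [-6, 10]].
det(H) = 6·10 − (-6)² = 24.
det(H) > 0 and tr(H) = 16 > 0, so H is positive definite and the point is a local minimum.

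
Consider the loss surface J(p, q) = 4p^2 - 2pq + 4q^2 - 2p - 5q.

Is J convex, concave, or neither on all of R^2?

J is quadratic, so its Hessian is the constant matrix H = [[8, -2], [-2, 8]].
det(H) = 60, tr(H) = 16.
det(H) > 0 and tr(H) > 0, so H is positive definite everywhere: convex.

convex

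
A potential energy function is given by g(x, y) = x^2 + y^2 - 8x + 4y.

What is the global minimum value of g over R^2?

g(x,y) separates as P(x) + Q(y), so its minimum is min P + min Q.
P'(x) = 2x - 8 vanishes at x ∈ {4}; Q'(y) = 2y + 4 vanishes at y ∈ {-2}.
Local minima of P (where P''>0): P(4)=-16. Local minima of Q: Q(-2)=-4.
So the global minimum of g is P(4) + Q(-2) = -16 − 4 = -20, attained at (4, -2).

-20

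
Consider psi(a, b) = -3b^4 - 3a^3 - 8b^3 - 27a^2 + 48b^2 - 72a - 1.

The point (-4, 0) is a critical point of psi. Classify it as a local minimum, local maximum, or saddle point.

The mixed partial ∂²psi/∂a∂b is 0, so the Hessian at any point is diag(psi_aa, psi_bb) = diag(-18(a + 3), 12(-3b^2 - 4b + 8)).
At (-4, 0): H = diag(18, 96).
Both eigenvalues are positive, so H is positive definite: a local minimum.

local minimum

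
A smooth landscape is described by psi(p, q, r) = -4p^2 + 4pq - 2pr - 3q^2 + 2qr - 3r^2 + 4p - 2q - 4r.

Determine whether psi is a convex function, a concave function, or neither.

psi is quadratic, so its Hessian is the constant matrix H = [[-8, 4, -2], [4, -6, 2], [-2, 2, -6]].
Leading principal minors: -8, 32, -168.
Signs alternate −, +, − ⇒ H ≺ 0 ⇒ concave.

concave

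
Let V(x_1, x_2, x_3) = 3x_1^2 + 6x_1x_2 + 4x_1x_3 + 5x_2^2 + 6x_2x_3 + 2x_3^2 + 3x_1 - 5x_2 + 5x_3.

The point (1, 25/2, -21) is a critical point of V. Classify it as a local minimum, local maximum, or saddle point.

local minimum

The Hessian is constant: H = [[6, 6, 4], [6, 10, 6], [4, 6, 4]].
Leading principal minors: Δ₁ = 6, Δ₂ = 24, Δ₃ = 8.
All leading minors are positive, so H is positive definite: a local minimum.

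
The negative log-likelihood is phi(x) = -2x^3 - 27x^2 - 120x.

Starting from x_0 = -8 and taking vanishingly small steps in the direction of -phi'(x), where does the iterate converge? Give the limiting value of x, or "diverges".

-5

phi'(x) = -6(x + 4)(x + 5), so phi'(-8) = -72.
Gradient descent moves in the -phi' direction, i.e. x is increasing.
The nearest critical point in that direction is x = -5, where phi'' = 6 > 0 (a local minimum). The iterate converges there.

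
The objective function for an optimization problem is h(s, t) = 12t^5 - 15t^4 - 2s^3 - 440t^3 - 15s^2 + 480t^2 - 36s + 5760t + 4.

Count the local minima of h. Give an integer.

2

h separates as a function of s plus a function of t, so ∇h=0 decouples.
∂h/∂s = -6(s + 2)(s + 3) = 0 at s ∈ {-3, -2}; ∂h/∂t = 60(t - 4)(t - 3)(t + 2)(t + 4) = 0 at t ∈ {-4, -2, 3, 4}.
The Hessian is diagonal: diag(h_ss, h_tt). Second derivatives: h_ss(-3)=6, h_ss(-2)=-6; h_tt(-4)=-6720, h_tt(-2)=3600, h_tt(3)=-2100, h_tt(4)=2880.
Local minima occur where both diagonal entries positive: (-3, -2), (-3, 4). Count: 2.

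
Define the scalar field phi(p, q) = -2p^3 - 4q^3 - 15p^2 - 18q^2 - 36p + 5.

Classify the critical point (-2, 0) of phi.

The mixed partial ∂²phi/∂p∂q is 0, so the Hessian at any point is diag(phi_pp, phi_qq) = diag(-6(2p + 5), -12(2q + 3)).
At (-2, 0): H = diag(-6, -36).
Both eigenvalues are negative, so H is negative definite: a local maximum.

local maximum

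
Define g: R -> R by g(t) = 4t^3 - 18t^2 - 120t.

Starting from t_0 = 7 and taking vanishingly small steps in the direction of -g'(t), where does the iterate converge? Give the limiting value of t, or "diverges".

g'(t) = 12(t - 5)(t + 2), so g'(7) = 216.
Gradient descent moves in the -g' direction, i.e. t is decreasing.
The nearest critical point in that direction is t = 5, where g'' = 84 > 0 (a local minimum). The iterate converges there.

5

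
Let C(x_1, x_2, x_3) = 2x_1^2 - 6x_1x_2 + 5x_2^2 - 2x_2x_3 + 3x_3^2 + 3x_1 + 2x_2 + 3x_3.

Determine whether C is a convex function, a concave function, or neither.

convex

C is quadratic, so its Hessian is the constant matrix H = [[4, -6, 0], [-6, 10, -2], [0, -2, 6]].
Leading principal minors: 4, 4, 8.
All positive ⇒ H ≻ 0 ⇒ convex.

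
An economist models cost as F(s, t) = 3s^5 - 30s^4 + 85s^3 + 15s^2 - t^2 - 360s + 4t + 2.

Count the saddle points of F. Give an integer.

2

F separates as a function of s plus a function of t, so ∇F=0 decouples.
∂F/∂s = 15(s - 4)(s - 3)(s - 2)(s + 1) = 0 at s ∈ {-1, 2, 3, 4}; ∂F/∂t = -2(t - 2) = 0 at t ∈ {2}.
The Hessian is diagonal: diag(F_ss, F_tt). Second derivatives: F_ss(-1)=-900, F_ss(2)=90, F_ss(3)=-60, F_ss(4)=150; F_tt(2)=-2.
Saddle points occur where the two diagonal entries have opposite signs: (2, 2), (4, 2). Count: 2.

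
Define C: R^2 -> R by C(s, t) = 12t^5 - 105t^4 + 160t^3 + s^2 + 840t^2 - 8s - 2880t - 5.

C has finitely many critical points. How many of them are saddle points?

2

C separates as a function of s plus a function of t, so ∇C=0 decouples.
∂C/∂s = 2(s - 4) = 0 at s ∈ {4}; ∂C/∂t = 60(t - 4)(t - 3)(t - 2)(t + 2) = 0 at t ∈ {-2, 2, 3, 4}.
The Hessian is diagonal: diag(C_ss, C_tt). Second derivatives: C_ss(4)=2; C_tt(-2)=-7200, C_tt(2)=480, C_tt(3)=-300, C_tt(4)=720.
Saddle points occur where the two diagonal entries have opposite signs: (4, -2), (4, 3). Count: 2.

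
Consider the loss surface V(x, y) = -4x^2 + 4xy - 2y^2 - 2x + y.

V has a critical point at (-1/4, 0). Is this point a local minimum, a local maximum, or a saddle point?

The Hessian of V is constant: H = [[-8, 4], [4, -4]].
det(H) = (-8)·(-4) − 4² = 16.
det(H) > 0 and tr(H) = -12 < 0, so H is negative definite and the point is a local maximum.

local maximum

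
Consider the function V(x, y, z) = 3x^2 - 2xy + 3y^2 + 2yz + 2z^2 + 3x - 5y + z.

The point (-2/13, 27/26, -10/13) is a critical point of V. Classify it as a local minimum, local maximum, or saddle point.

local minimum

The Hessian is constant: H = [[6, -2, 0], [-2, 6, 2], [0, 2, 4]].
Leading principal minors: Δ₁ = 6, Δ₂ = 32, Δ₃ = 104.
All leading minors are positive, so H is positive definite: a local minimum.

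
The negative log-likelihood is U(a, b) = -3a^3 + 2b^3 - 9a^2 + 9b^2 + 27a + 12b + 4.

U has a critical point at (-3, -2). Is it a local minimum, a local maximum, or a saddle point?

saddle point

The mixed partial ∂²U/∂a∂b is 0, so the Hessian at any point is diag(U_aa, U_bb) = diag(-18(a + 1), 6(2b + 3)).
At (-3, -2): H = diag(36, -6).
The eigenvalues have opposite signs, so H is indefinite: a saddle point.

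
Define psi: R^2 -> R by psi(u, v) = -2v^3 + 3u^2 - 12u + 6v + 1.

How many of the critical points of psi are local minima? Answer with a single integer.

1

psi separates as a function of u plus a function of v, so ∇psi=0 decouples.
∂psi/∂u = 6(u - 2) = 0 at u ∈ {2}; ∂psi/∂v = -6(v - 1)(v + 1) = 0 at v ∈ {-1, 1}.
The Hessian is diagonal: diag(psi_uu, psi_vv). Second derivatives: psi_uu(2)=6; psi_vv(-1)=12, psi_vv(1)=-12.
Local minima occur where both diagonal entries positive: (2, -1). Count: 1.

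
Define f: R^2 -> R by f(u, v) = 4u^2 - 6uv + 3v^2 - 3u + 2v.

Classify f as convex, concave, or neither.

f is quadratic, so its Hessian is the constant matrix H = [[8, -6], [-6, 6]].
det(H) = 12, tr(H) = 14.
det(H) > 0 and tr(H) > 0, so H is positive definite everywhere: convex.

convex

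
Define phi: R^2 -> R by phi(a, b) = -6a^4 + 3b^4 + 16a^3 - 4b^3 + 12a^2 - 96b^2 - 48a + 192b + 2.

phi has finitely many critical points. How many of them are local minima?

2

phi separates as a function of a plus a function of b, so ∇phi=0 decouples.
∂phi/∂a = -24(a - 2)(a - 1)(a + 1) = 0 at a ∈ {-1, 1, 2}; ∂phi/∂b = 12(b - 4)(b - 1)(b + 4) = 0 at b ∈ {-4, 1, 4}.
The Hessian is diagonal: diag(phi_aa, phi_bb). Second derivatives: phi_aa(-1)=-144, phi_aa(1)=48, phi_aa(2)=-72; phi_bb(-4)=480, phi_bb(1)=-180, phi_bb(4)=288.
Local minima occur where both diagonal entries positive: (1, -4), (1, 4). Count: 2.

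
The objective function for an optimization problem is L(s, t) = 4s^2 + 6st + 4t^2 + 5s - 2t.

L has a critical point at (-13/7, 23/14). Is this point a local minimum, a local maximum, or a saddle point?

local minimum

The Hessian of L is constant: H = [[8, 6], [6, 8]].
det(H) = 8·8 − 6² = 28.
det(H) > 0 and tr(H) = 16 > 0, so H is positive definite and the point is a local minimum.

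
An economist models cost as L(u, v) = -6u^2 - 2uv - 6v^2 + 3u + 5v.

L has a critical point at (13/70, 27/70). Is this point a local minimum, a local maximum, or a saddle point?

The Hessian of L is constant: H = [[-12, -2], [-2, -12]].
det(H) = (-12)·(-12) − (-2)² = 140.
det(H) > 0 and tr(H) = -24 < 0, so H is negative definite and the point is a local maximum.

local maximum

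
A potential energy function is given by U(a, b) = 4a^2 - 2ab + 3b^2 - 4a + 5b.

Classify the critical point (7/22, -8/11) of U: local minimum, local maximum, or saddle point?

local minimum

The Hessian of U is constant: H = [[8, -2], [-2, 6]].
det(H) = 8·6 − (-2)² = 44.
det(H) > 0 and tr(H) = 14 > 0, so H is positive definite and the point is a local minimum.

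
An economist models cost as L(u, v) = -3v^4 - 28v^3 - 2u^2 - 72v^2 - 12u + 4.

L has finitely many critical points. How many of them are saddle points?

1

L separates as a function of u plus a function of v, so ∇L=0 decouples.
∂L/∂u = -4(u + 3) = 0 at u ∈ {-3}; ∂L/∂v = -12v(v + 3)(v + 4) = 0 at v ∈ {-4, -3, 0}.
The Hessian is diagonal: diag(L_uu, L_vv). Second derivatives: L_uu(-3)=-4; L_vv(-4)=-48, L_vv(-3)=36, L_vv(0)=-144.
Saddle points occur where the two diagonal entries have opposite signs: (-3, -3). Count: 1.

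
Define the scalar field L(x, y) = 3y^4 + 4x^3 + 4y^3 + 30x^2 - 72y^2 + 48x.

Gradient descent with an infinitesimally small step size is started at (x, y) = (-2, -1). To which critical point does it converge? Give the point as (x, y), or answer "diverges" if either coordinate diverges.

(-1, -4)

L is separable, so gradient descent decouples: x follows -∂L/∂x, y follows -∂L/∂y.
∂L/∂x = 12(x + 1)(x + 4); at x=-2 this is -24, so x increases.
∂L/∂y = 12y(y - 3)(y + 4); at y=-1 this is 144, so y decreases.
x converges to its nearest critical value -1 (a local min of the x-part); y converges to -4. The iterate converges to (-1, -4).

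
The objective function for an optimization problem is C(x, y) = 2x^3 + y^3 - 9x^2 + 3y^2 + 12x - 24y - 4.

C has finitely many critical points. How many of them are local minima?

C separates as a function of x plus a function of y, so ∇C=0 decouples.
∂C/∂x = 6(x - 2)(x - 1) = 0 at x ∈ {1, 2}; ∂C/∂y = 3(y - 2)(y + 4) = 0 at y ∈ {-4, 2}.
The Hessian is diagonal: diag(C_xx, C_yy). Second derivatives: C_xx(1)=-6, C_xx(2)=6; C_yy(-4)=-18, C_yy(2)=18.
Local minima occur where both diagonal entries positive: (2, 2). Count: 1.

1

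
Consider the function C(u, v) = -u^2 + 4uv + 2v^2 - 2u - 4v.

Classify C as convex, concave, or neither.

C is quadratic, so its Hessian is the constant matrix H = [[-2, 4], [4, 4]].
det(H) = -24, tr(H) = 2.
det(H) < 0, so H is indefinite: neither convex nor concave.

neither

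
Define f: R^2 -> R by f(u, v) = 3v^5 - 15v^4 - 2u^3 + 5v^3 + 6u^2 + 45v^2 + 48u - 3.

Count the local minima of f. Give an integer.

f separates as a function of u plus a function of v, so ∇f=0 decouples.
∂f/∂u = -6(u - 4)(u + 2) = 0 at u ∈ {-2, 4}; ∂f/∂v = 15v(v - 3)(v - 2)(v + 1) = 0 at v ∈ {-1, 0, 2, 3}.
The Hessian is diagonal: diag(f_uu, f_vv). Second derivatives: f_uu(-2)=36, f_uu(4)=-36; f_vv(-1)=-180, f_vv(0)=90, f_vv(2)=-90, f_vv(3)=180.
Local minima occur where both diagonal entries positive: (-2, 0), (-2, 3). Count: 2.

2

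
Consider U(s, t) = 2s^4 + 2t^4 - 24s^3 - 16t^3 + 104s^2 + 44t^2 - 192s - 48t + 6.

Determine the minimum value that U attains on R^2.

-140

U(s,t) separates as P(s) + Q(t) + 6, so its minimum is min P + min Q + 6.
P'(s) = 8(s - 4)(s - 3)(s - 2) vanishes at s ∈ {2, 3, 4}; Q'(t) = 8(t - 3)(t - 2)(t - 1) vanishes at t ∈ {1, 2, 3}.
Local minima of P (where P''>0): P(2)=-128, P(4)=-128. Local minima of Q: Q(1)=-18, Q(3)=-18.
So the global minimum of U is P(2) + Q(1) + 6 = -128 − 18 + 6 = -140, attained at (2, 1).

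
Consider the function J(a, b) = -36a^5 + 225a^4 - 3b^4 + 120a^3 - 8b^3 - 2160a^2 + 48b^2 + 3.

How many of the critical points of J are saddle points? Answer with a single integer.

6

J separates as a function of a plus a function of b, so ∇J=0 decouples.
∂J/∂a = -180a(a - 4)(a - 3)(a + 2) = 0 at a ∈ {-2, 0, 3, 4}; ∂J/∂b = -12b(b - 2)(b + 4) = 0 at b ∈ {-4, 0, 2}.
The Hessian is diagonal: diag(J_aa, J_bb). Second derivatives: J_aa(-2)=10800, J_aa(0)=-4320, J_aa(3)=2700, J_aa(4)=-4320; J_bb(-4)=-288, J_bb(0)=96, J_bb(2)=-144.
Saddle points occur where the two diagonal entries have opposite signs: (-2, -4), (-2, 2), (0, 0), (3, -4), (3, 2), (4, 0). Count: 6.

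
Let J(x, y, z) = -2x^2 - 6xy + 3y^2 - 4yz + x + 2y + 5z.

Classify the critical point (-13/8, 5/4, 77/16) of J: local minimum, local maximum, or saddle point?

The Hessian is constant: H = [[-4, -6, 0], [-6, 6, -4], [0, -4, 0]].
Leading principal minors: Δ₁ = -4, Δ₂ = -60, Δ₃ = 64.
The minors fit neither the all-positive nor the alternating-sign pattern, so H is indefinite: a saddle point.

saddle point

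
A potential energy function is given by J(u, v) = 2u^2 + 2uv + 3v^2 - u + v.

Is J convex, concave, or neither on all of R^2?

convex

J is quadratic, so its Hessian is the constant matrix H = [[4, 2], [2, 6]].
det(H) = 20, tr(H) = 10.
det(H) > 0 and tr(H) > 0, so H is positive definite everywhere: convex.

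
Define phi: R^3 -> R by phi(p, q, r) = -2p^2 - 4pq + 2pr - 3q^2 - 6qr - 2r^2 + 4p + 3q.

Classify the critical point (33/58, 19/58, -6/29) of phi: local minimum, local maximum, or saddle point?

The Hessian is constant: H = [[-4, -4, 2], [-4, -6, -6], [2, -6, -4]].
Leading principal minors: Δ₁ = -4, Δ₂ = 8, Δ₃ = 232.
The minors fit neither the all-positive nor the alternating-sign pattern, so H is indefinite: a saddle point.

saddle point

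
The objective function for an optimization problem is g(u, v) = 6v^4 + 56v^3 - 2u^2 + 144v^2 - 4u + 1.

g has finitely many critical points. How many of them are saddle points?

g separates as a function of u plus a function of v, so ∇g=0 decouples.
∂g/∂u = -4(u + 1) = 0 at u ∈ {-1}; ∂g/∂v = 24v(v + 3)(v + 4) = 0 at v ∈ {-4, -3, 0}.
The Hessian is diagonal: diag(g_uu, g_vv). Second derivatives: g_uu(-1)=-4; g_vv(-4)=96, g_vv(-3)=-72, g_vv(0)=288.
Saddle points occur where the two diagonal entries have opposite signs: (-1, -4), (-1, 0). Count: 2.

2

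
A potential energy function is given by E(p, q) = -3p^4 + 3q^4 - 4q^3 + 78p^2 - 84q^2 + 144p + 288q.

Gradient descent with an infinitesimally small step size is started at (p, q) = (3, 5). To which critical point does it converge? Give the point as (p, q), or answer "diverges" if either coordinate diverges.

(-1, 3)

E is separable, so gradient descent decouples: p follows -∂E/∂p, q follows -∂E/∂q.
∂E/∂p = -12(p - 4)(p + 1)(p + 3); at p=3 this is 288, so p decreases.
∂E/∂q = 12(q - 3)(q - 2)(q + 4); at q=5 this is 648, so q decreases.
p converges to its nearest critical value -1 (a local min of the p-part); q converges to 3. The iterate converges to (-1, 3).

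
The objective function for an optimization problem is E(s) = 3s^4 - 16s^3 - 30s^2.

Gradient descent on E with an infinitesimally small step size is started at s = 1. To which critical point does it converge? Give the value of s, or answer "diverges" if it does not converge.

5

E'(s) = 12s(s - 5)(s + 1), so E'(1) = -96.
Gradient descent moves in the -E' direction, i.e. s is increasing.
The nearest critical point in that direction is s = 5, where E'' = 360 > 0 (a local minimum). The iterate converges there.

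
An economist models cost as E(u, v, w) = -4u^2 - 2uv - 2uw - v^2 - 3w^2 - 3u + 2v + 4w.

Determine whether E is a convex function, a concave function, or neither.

concave

E is quadratic, so its Hessian is the constant matrix H = [[-8, -2, -2], [-2, -2, 0], [-2, 0, -6]].
Leading principal minors: -8, 12, -64.
Signs alternate −, +, − ⇒ H ≺ 0 ⇒ concave.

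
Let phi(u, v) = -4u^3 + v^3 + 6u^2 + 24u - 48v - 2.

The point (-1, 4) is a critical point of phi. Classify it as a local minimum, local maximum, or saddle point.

The mixed partial ∂²phi/∂u∂v is 0, so the Hessian at any point is diag(phi_uu, phi_vv) = diag(12(-2u + 1), 6v).
At (-1, 4): H = diag(36, 24).
Both eigenvalues are positive, so H is positive definite: a local minimum.

local minimum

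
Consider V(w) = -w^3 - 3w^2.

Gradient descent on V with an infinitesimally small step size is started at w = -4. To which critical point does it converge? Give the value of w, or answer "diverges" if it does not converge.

-2

V'(w) = -3w(w + 2), so V'(-4) = -24.
Gradient descent moves in the -V' direction, i.e. w is increasing.
The nearest critical point in that direction is w = -2, where V'' = 6 > 0 (a local minimum). The iterate converges there.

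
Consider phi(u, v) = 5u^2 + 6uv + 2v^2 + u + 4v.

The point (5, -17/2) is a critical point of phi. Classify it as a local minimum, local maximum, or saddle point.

local minimum

The Hessian of phi is constant: H = [[10, 6], [6, 4]].
det(H) = 10·4 − 6² = 4.
det(H) > 0 and tr(H) = 14 > 0, so H is positive definite and the point is a local minimum.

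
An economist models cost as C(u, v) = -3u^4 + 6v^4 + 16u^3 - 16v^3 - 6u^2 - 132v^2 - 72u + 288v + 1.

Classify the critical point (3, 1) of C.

The mixed partial ∂²C/∂u∂v is 0, so the Hessian at any point is diag(C_uu, C_vv) = diag(12(-3u^2 + 8u - 1), 24(3v^2 - 4v - 11)).
At (3, 1): H = diag(-48, -288).
Both eigenvalues are negative, so H is negative definite: a local maximum.

local maximum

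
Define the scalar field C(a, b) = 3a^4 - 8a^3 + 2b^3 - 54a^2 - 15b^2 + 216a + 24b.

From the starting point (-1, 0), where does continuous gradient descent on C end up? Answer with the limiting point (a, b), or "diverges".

C is separable, so gradient descent decouples: a follows -∂C/∂a, b follows -∂C/∂b.
∂C/∂a = 12(a - 3)(a - 2)(a + 3); at a=-1 this is 288, so a decreases.
∂C/∂b = 6(b - 4)(b - 1); at b=0 this is 24, so b decreases.
The b-coordinate has no critical point in that direction and runs off to infinity.

diverges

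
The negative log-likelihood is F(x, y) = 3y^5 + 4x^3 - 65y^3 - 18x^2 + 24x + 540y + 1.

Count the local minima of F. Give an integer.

F separates as a function of x plus a function of y, so ∇F=0 decouples.
∂F/∂x = 12(x - 2)(x - 1) = 0 at x ∈ {1, 2}; ∂F/∂y = 15(y - 3)(y - 2)(y + 2)(y + 3) = 0 at y ∈ {-3, -2, 2, 3}.
The Hessian is diagonal: diag(F_xx, F_yy). Second derivatives: F_xx(1)=-12, F_xx(2)=12; F_yy(-3)=-450, F_yy(-2)=300, F_yy(2)=-300, F_yy(3)=450.
Local minima occur where both diagonal entries positive: (2, -2), (2, 3). Count: 2.

2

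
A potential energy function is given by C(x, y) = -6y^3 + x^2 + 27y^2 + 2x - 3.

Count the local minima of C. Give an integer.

1

C separates as a function of x plus a function of y, so ∇C=0 decouples.
∂C/∂x = 2(x + 1) = 0 at x ∈ {-1}; ∂C/∂y = -18y(y - 3) = 0 at y ∈ {0, 3}.
The Hessian is diagonal: diag(C_xx, C_yy). Second derivatives: C_xx(-1)=2; C_yy(0)=54, C_yy(3)=-54.
Local minima occur where both diagonal entries positive: (-1, 0). Count: 1.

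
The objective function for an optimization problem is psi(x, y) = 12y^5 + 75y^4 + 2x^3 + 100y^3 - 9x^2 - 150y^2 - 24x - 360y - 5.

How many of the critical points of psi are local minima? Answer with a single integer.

psi separates as a function of x plus a function of y, so ∇psi=0 decouples.
∂psi/∂x = 6(x - 4)(x + 1) = 0 at x ∈ {-1, 4}; ∂psi/∂y = 60(y - 1)(y + 1)(y + 2)(y + 3) = 0 at y ∈ {-3, -2, -1, 1}.
The Hessian is diagonal: diag(psi_xx, psi_yy). Second derivatives: psi_xx(-1)=-30, psi_xx(4)=30; psi_yy(-3)=-480, psi_yy(-2)=180, psi_yy(-1)=-240, psi_yy(1)=1440.
Local minima occur where both diagonal entries positive: (4, -2), (4, 1). Count: 2.

2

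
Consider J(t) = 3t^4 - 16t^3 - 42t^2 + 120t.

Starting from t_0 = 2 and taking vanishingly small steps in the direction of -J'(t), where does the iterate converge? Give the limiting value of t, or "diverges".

J'(t) = 12(t - 5)(t - 1)(t + 2), so J'(2) = -144.
Gradient descent moves in the -J' direction, i.e. t is increasing.
The nearest critical point in that direction is t = 5, where J'' = 336 > 0 (a local minimum). The iterate converges there.

5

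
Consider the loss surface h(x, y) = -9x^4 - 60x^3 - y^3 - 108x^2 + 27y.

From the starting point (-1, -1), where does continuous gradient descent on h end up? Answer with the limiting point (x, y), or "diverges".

(-2, -3)

h is separable, so gradient descent decouples: x follows -∂h/∂x, y follows -∂h/∂y.
∂h/∂x = -36x(x + 2)(x + 3); at x=-1 this is 72, so x decreases.
∂h/∂y = -3(y - 3)(y + 3); at y=-1 this is 24, so y decreases.
x converges to its nearest critical value -2 (a local min of the x-part); y converges to -3. The iterate converges to (-2, -3).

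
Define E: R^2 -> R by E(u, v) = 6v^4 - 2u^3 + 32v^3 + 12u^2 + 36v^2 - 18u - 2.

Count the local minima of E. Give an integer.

E separates as a function of u plus a function of v, so ∇E=0 decouples.
∂E/∂u = -6(u - 3)(u - 1) = 0 at u ∈ {1, 3}; ∂E/∂v = 24v(v + 1)(v + 3) = 0 at v ∈ {-3, -1, 0}.
The Hessian is diagonal: diag(E_uu, E_vv). Second derivatives: E_uu(1)=12, E_uu(3)=-12; E_vv(-3)=144, E_vv(-1)=-48, E_vv(0)=72.
Local minima occur where both diagonal entries positive: (1, -3), (1, 0). Count: 2.

2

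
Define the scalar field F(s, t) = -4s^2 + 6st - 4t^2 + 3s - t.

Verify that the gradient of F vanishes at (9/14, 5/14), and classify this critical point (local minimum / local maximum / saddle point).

∇F = (-8s + 6t + 3, 6s - 8t - 1); substituting (9/14, 5/14) gives ∇F = (0, 0), so (9/14, 5/14) is indeed a critical point.
The Hessian of F is constant: H = [[-8, 6], [6, -8]].
det(H) = (-8)·(-8) − 6² = 28.
det(H) > 0 and tr(H) = -16 < 0, so H is negative definite and the point is a local maximum.

local maximum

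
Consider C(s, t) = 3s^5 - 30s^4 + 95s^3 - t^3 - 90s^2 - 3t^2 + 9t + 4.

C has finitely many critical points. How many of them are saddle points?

C separates as a function of s plus a function of t, so ∇C=0 decouples.
∂C/∂s = 15s(s - 4)(s - 3)(s - 1) = 0 at s ∈ {0, 1, 3, 4}; ∂C/∂t = -3(t - 1)(t + 3) = 0 at t ∈ {-3, 1}.
The Hessian is diagonal: diag(C_ss, C_tt). Second derivatives: C_ss(0)=-180, C_ss(1)=90, C_ss(3)=-90, C_ss(4)=180; C_tt(-3)=12, C_tt(1)=-12.
Saddle points occur where the two diagonal entries have opposite signs: (0, -3), (1, 1), (3, -3), (4, 1). Count: 4.

4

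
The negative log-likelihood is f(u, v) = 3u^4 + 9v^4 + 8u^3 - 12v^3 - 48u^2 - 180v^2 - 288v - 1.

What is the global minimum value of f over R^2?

f(u,v) separates as P(u) + Q(v) − 1, so its minimum is min P + min Q − 1.
P'(u) = 12u(u - 2)(u + 4) vanishes at u ∈ {-4, 0, 2}; Q'(v) = 36(v - 4)(v + 1)(v + 2) vanishes at v ∈ {-2, -1, 4}.
Local minima of P (where P''>0): P(-4)=-512, P(2)=-80. Local minima of Q: Q(-2)=96, Q(4)=-2496.
So the global minimum of f is P(-4) + Q(4) − 1 = -512 − 2496 − 1 = -3009, attained at (-4, 4).

-3009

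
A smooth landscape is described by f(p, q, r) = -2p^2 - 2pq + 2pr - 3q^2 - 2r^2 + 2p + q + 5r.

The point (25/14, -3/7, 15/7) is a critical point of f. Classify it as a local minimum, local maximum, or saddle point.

The Hessian is constant: H = [[-4, -2, 2], [-2, -6, 0], [2, 0, -4]].
Leading principal minors: Δ₁ = -4, Δ₂ = 20, Δ₃ = -56.
The minors alternate sign starting negative (−, +, −), so H is negative definite: a local maximum.

local maximum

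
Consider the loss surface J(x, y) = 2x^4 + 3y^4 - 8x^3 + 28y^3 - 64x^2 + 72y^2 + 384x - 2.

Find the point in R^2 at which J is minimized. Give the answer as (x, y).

J(x,y) separates as P(x) + Q(y) − 2, so its minimum is min P + min Q − 2.
P'(x) = 8(x - 4)(x - 3)(x + 4) vanishes at x ∈ {-4, 3, 4}; Q'(y) = 12y(y + 3)(y + 4) vanishes at y ∈ {-4, -3, 0}.
Local minima of P (where P''>0): P(-4)=-1536, P(4)=512. Local minima of Q: Q(-4)=128, Q(0)=0.
So the global minimum of J is P(-4) + Q(0) − 2 = -1536 + 0 − 2 = -1538, attained at (-4, 0).

(-4, 0)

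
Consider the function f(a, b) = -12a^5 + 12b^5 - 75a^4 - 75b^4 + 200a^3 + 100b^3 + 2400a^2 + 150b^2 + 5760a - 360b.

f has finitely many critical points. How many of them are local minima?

4

f separates as a function of a plus a function of b, so ∇f=0 decouples.
∂f/∂a = -60(a - 4)(a + 2)(a + 3)(a + 4) = 0 at a ∈ {-4, -3, -2, 4}; ∂f/∂b = 60(b - 3)(b - 2)(b - 1)(b + 1) = 0 at b ∈ {-1, 1, 2, 3}.
The Hessian is diagonal: diag(f_aa, f_bb). Second derivatives: f_aa(-4)=960, f_aa(-3)=-420, f_aa(-2)=720, f_aa(4)=-20160; f_bb(-1)=-1440, f_bb(1)=240, f_bb(2)=-180, f_bb(3)=480.
Local minima occur where both diagonal entries positive: (-4, 1), (-4, 3), (-2, 1), (-2, 3). Count: 4.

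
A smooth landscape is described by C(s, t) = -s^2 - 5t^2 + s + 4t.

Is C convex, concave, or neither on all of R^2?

C is quadratic, so its Hessian is the constant matrix H = [[-2, 0], [0, -10]].
det(H) = 20, tr(H) = -12.
det(H) > 0 and tr(H) < 0, so H is negative definite everywhere: concave.

concave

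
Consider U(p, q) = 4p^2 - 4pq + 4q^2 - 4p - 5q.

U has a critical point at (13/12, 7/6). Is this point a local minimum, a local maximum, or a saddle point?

The Hessian of U is constant: H = [[8, -4], [-4, 8]].
det(H) = 8·8 − (-4)² = 48.
det(H) > 0 and tr(H) = 16 > 0, so H is positive definite and the point is a local minimum.

local minimum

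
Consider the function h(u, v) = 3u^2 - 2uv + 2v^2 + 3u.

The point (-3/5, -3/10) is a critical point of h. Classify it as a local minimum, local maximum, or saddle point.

The Hessian of h is constant: H = [[6, -2], [-2, 4]].
det(H) = 6·4 − (-2)² = 20.
det(H) > 0 and tr(H) = 10 > 0, so H is positive definite and the point is a local minimum.

local minimum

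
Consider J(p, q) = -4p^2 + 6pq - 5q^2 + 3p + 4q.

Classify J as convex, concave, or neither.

J is quadratic, so its Hessian is the constant matrix H = [[-8, 6], [6, -10]].
det(H) = 44, tr(H) = -18.
det(H) > 0 and tr(H) < 0, so H is negative definite everywhere: concave.

concave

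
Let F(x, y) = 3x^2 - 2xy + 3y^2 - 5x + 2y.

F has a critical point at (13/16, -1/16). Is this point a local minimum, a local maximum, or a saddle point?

The Hessian of F is constant: H = [[6, -2], [-2, 6]].
det(H) = 6·6 − (-2)² = 32.
det(H) > 0 and tr(H) = 12 > 0, so H is positive definite and the point is a local minimum.

local minimum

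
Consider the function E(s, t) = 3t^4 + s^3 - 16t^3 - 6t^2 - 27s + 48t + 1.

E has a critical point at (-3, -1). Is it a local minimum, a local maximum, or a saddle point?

The mixed partial ∂²E/∂s∂t is 0, so the Hessian at any point is diag(E_ss, E_tt) = diag(6s, 12(3t^2 - 8t - 1)).
At (-3, -1): H = diag(-18, 120).
The eigenvalues have opposite signs, so H is indefinite: a saddle point.

saddle point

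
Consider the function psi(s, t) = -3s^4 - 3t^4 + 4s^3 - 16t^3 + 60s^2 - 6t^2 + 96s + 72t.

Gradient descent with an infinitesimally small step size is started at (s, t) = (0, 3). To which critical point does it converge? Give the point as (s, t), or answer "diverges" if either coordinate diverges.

psi is separable, so gradient descent decouples: s follows -∂psi/∂s, t follows -∂psi/∂t.
∂psi/∂s = -12(s - 4)(s + 1)(s + 2); at s=0 this is 96, so s decreases.
∂psi/∂t = -12(t - 1)(t + 2)(t + 3); at t=3 this is -720, so t increases.
The t-coordinate has no critical point in that direction and runs off to infinity.

diverges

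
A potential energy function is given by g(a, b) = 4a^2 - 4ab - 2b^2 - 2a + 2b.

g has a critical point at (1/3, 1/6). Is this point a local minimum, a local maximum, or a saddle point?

The Hessian of g is constant: H = [[8, -4], [-4, -4]].
det(H) = 8·(-4) − (-4)² = -48.
Since det(H) < 0, H is indefinite and the critical point is a saddle point.

saddle point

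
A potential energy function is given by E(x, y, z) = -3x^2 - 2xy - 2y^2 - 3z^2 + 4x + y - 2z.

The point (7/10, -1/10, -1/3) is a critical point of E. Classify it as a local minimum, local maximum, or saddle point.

The Hessian is constant: H = [[-6, -2, 0], [-2, -4, 0], [0, 0, -6]].
Leading principal minors: Δ₁ = -6, Δ₂ = 20, Δ₃ = -120.
The minors alternate sign starting negative (−, +, −), so H is negative definite: a local maximum.

local maximum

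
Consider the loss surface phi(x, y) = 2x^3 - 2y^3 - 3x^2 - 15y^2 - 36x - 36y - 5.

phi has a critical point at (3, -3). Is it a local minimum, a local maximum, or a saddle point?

The mixed partial ∂²phi/∂x∂y is 0, so the Hessian at any point is diag(phi_xx, phi_yy) = diag(6(2x - 1), -6(2y + 5)).
At (3, -3): H = diag(30, 6).
Both eigenvalues are positive, so H is positive definite: a local minimum.

local minimum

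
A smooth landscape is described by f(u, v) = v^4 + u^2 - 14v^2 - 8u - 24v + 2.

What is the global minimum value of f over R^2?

-131

f(u,v) separates as P(u) + Q(v) + 2, so its minimum is min P + min Q + 2.
P'(u) = 2u - 8 vanishes at u ∈ {4}; Q'(v) = 4(v - 3)(v + 1)(v + 2) vanishes at v ∈ {-2, -1, 3}.
Local minima of P (where P''>0): P(4)=-16. Local minima of Q: Q(-2)=8, Q(3)=-117.
So the global minimum of f is P(4) + Q(3) + 2 = -16 − 117 + 2 = -131, attained at (4, 3).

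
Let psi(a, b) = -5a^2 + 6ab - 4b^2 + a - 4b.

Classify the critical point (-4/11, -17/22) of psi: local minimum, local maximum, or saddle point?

The Hessian of psi is constant: H = [[-10, 6], [6, -8]].
det(H) = (-10)·(-8) − 6² = 44.
det(H) > 0 and tr(H) = -18 < 0, so H is negative definite and the point is a local maximum.

local maximum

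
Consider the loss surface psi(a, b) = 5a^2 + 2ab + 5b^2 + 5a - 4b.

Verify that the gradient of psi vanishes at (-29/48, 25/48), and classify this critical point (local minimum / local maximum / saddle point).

local minimum

∇psi = (10a + 2b + 5, 2a + 10b - 4); substituting (-29/48, 25/48) gives ∇psi = (0, 0), so (-29/48, 25/48) is indeed a critical point.
The Hessian of psi is constant: H = [[10, 2], [2, 10]].
det(H) = 10·10 − 2² = 96.
det(H) > 0 and tr(H) = 20 > 0, so H is positive definite and the point is a local minimum.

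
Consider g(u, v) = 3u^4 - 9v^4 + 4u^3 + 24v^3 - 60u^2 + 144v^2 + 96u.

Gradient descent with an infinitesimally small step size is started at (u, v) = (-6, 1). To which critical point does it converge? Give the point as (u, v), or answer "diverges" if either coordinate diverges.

g is separable, so gradient descent decouples: u follows -∂g/∂u, v follows -∂g/∂v.
∂g/∂u = 12(u - 2)(u - 1)(u + 4); at u=-6 this is -1344, so u increases.
∂g/∂v = -36v(v - 4)(v + 2); at v=1 this is 324, so v decreases.
u converges to its nearest critical value -4 (a local min of the u-part); v converges to 0. The iterate converges to (-4, 0).

(-4, 0)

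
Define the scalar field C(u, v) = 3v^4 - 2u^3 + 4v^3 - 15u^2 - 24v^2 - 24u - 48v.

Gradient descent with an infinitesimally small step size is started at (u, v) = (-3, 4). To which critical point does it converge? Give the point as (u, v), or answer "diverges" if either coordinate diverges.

C is separable, so gradient descent decouples: u follows -∂C/∂u, v follows -∂C/∂v.
∂C/∂u = -6(u + 1)(u + 4); at u=-3 this is 12, so u decreases.
∂C/∂v = 12(v - 2)(v + 1)(v + 2); at v=4 this is 720, so v decreases.
u converges to its nearest critical value -4 (a local min of the u-part); v converges to 2. The iterate converges to (-4, 2).

(-4, 2)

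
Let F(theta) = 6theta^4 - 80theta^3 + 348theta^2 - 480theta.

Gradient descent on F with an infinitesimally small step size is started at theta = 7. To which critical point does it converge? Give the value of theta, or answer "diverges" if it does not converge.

5

F'(theta) = 24(theta - 5)(theta - 4)(theta - 1), so F'(7) = 864.
Gradient descent moves in the -F' direction, i.e. theta is decreasing.
The nearest critical point in that direction is theta = 5, where F'' = 96 > 0 (a local minimum). The iterate converges there.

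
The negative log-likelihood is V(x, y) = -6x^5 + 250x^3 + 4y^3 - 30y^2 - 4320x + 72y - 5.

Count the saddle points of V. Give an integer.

V separates as a function of x plus a function of y, so ∇V=0 decouples.
∂V/∂x = -30(x - 4)(x - 3)(x + 3)(x + 4) = 0 at x ∈ {-4, -3, 3, 4}; ∂V/∂y = 12(y - 3)(y - 2) = 0 at y ∈ {2, 3}.
The Hessian is diagonal: diag(V_xx, V_yy). Second derivatives: V_xx(-4)=1680, V_xx(-3)=-1260, V_xx(3)=1260, V_xx(4)=-1680; V_yy(2)=-12, V_yy(3)=12.
Saddle points occur where the two diagonal entries have opposite signs: (-4, 2), (-3, 3), (3, 2), (4, 3). Count: 4.

4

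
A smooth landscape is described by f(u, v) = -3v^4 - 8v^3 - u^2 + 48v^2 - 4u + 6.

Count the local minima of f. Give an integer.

0

f separates as a function of u plus a function of v, so ∇f=0 decouples.
∂f/∂u = -2(u + 2) = 0 at u ∈ {-2}; ∂f/∂v = -12v(v - 2)(v + 4) = 0 at v ∈ {-4, 0, 2}.
The Hessian is diagonal: diag(f_uu, f_vv). Second derivatives: f_uu(-2)=-2; f_vv(-4)=-288, f_vv(0)=96, f_vv(2)=-144.
Local minima occur where both diagonal entries positive: none. Count: 0.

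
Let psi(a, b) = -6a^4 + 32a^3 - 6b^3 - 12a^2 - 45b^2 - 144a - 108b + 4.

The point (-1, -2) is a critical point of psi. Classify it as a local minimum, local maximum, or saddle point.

local maximum

The mixed partial ∂²psi/∂a∂b is 0, so the Hessian at any point is diag(psi_aa, psi_bb) = diag(24(-3a^2 + 8a - 1), -18(2b + 5)).
At (-1, -2): H = diag(-288, -18).
Both eigenvalues are negative, so H is negative definite: a local maximum.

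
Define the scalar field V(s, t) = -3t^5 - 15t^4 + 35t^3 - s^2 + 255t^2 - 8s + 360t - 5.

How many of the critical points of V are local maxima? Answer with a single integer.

V separates as a function of s plus a function of t, so ∇V=0 decouples.
∂V/∂s = -2(s + 4) = 0 at s ∈ {-4}; ∂V/∂t = -15(t - 3)(t + 1)(t + 2)(t + 4) = 0 at t ∈ {-4, -2, -1, 3}.
The Hessian is diagonal: diag(V_ss, V_tt). Second derivatives: V_ss(-4)=-2; V_tt(-4)=630, V_tt(-2)=-150, V_tt(-1)=180, V_tt(3)=-2100.
Local maxima occur where both diagonal entries negative: (-4, -2), (-4, 3). Count: 2.

2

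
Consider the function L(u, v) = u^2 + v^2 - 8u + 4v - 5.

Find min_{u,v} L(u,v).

-25

L(u,v) separates as P(u) + Q(v) − 5, so its minimum is min P + min Q − 5.
P'(u) = 2u - 8 vanishes at u ∈ {4}; Q'(v) = 2v + 4 vanishes at v ∈ {-2}.
Local minima of P (where P''>0): P(4)=-16. Local minima of Q: Q(-2)=-4.
So the global minimum of L is P(4) + Q(-2) − 5 = -16 − 4 − 5 = -25, attained at (4, -2).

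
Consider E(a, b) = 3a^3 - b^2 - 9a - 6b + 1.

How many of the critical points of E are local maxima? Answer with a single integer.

1

E separates as a function of a plus a function of b, so ∇E=0 decouples.
∂E/∂a = 9(a - 1)(a + 1) = 0 at a ∈ {-1, 1}; ∂E/∂b = -2(b + 3) = 0 at b ∈ {-3}.
The Hessian is diagonal: diag(E_aa, E_bb). Second derivatives: E_aa(-1)=-18, E_aa(1)=18; E_bb(-3)=-2.
Local maxima occur where both diagonal entries negative: (-1, -3). Count: 1.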